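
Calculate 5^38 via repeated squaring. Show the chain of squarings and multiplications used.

Computing 5^38 by squaring (build up from 5^1; each line after the first costs one multiplication):

5^1 = 5
5^2 = (5^1)^2 = 5^2 = 25
5^4 = (5^2)^2 = 25^2 = 625
5^8 = (5^4)^2 = 625^2 = 390625
5^9 = 5 * 5^8 = 5 * 390625 = 1953125
5^18 = (5^9)^2 = 1953125^2 = 3814697265625
5^19 = 5 * 5^18 = 5 * 3814697265625 = 19073486328125
5^38 = (5^19)^2 = 19073486328125^2 = 363797880709171295166015625

Result: 363797880709171295166015625
Multiplications needed: 7 (7 lines after 5^1)

5^38 = 363797880709171295166015625. Using exponentiation by squaring, this requires 7 multiplications. The key idea: if the exponent is even, square the half-power; if odd, multiply by the base once.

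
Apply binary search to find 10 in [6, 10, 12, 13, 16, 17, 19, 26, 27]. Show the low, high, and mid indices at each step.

Binary search for 10 in [6, 10, 12, 13, 16, 17, 19, 26, 27]:

lo=0, hi=8, mid=4, arr[mid]=16 -> 16 > 10, search left half
lo=0, hi=3, mid=1, arr[mid]=10 -> Found target at index 1!

Binary search finds 10 at index 1 after 2 comparisons. The search repeatedly halves the search space by comparing with the middle element.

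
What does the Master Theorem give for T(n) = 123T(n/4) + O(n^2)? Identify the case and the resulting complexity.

Master Theorem for T(n) = 123T(n/4) + O(n^2):

a = 123, b = 4, c = 2
log_b(a) = log_4(123) = 3.4713

Case 1: c = 2 < log_4(123) = 3.4713
T(n) = O(n^(log_4 123))

For T(n) = 123T(n/4) + O(n^2): log_4(123) = 3.4713. This is Case 1 of the Master Theorem (c < log_b(a), work dominated by leaves), giving O(n^(log_4 123)).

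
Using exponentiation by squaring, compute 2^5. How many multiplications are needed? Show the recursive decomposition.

Computing 2^5 by squaring (build up from 2^1; each line after the first costs one multiplication):

2^1 = 2
2^2 = (2^1)^2 = 2^2 = 4
2^4 = (2^2)^2 = 4^2 = 16
2^5 = 2 * 2^4 = 2 * 16 = 32

Result: 32
Multiplications needed: 3 (3 lines after 2^1)

2^5 = 32. Using exponentiation by squaring, this requires 3 multiplications. The key idea: if the exponent is even, square the half-power; if odd, multiply by the base once.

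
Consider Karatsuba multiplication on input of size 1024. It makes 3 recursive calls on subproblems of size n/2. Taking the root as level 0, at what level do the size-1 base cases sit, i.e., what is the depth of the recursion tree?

For divide and conquer with division factor 2:

Problem sizes at each level:
Level 0: 1024
Level 1: 512
Level 2: 256
Level 3: 128
Level 4: 64
Level 5: 32
Level 6: 16
Level 7: 8
Level 8: 4
Level 9: 2
Level 10: 1

The root is level 0 and the size-1 base case is level 10 (the tree spans levels 0 through 10, i.e. 11 levels counting the root), so the depth is the number of divisions: log_2(1024) = 10

The recursion tree depth is log_2(1024) = 10. At each level, the problem size is divided by 2, so it takes 10 divisions to reduce to a base case of size 1. The algorithm makes 3 recursive calls at each level.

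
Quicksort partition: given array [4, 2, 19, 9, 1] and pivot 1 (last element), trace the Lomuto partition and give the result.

Lomuto partition with pivot = 1:

Initial array: [4, 2, 19, 9, 1]

arr[0]=4 > 1: no swap
arr[1]=2 > 1: no swap
arr[2]=19 > 1: no swap
arr[3]=9 > 1: no swap

Place pivot at position 0: [1, 2, 19, 9, 4]
Pivot position: 0

After partitioning with pivot 1, the array becomes [1, 2, 19, 9, 4]. The pivot is placed at index 0. All elements to the left of the pivot are <= 1, and all elements to the right are > 1.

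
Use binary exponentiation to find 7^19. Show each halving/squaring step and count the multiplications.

Computing 7^19 by squaring (build up from 7^1; each line after the first costs one multiplication):

7^1 = 7
7^2 = (7^1)^2 = 7^2 = 49
7^4 = (7^2)^2 = 49^2 = 2401
7^8 = (7^4)^2 = 2401^2 = 5764801
7^9 = 7 * 7^8 = 7 * 5764801 = 40353607
7^18 = (7^9)^2 = 40353607^2 = 1628413597910449
7^19 = 7 * 7^18 = 7 * 1628413597910449 = 11398895185373143

Result: 11398895185373143
Multiplications needed: 6 (6 lines after 7^1)

7^19 = 11398895185373143. Using exponentiation by squaring, this requires 6 multiplications. The key idea: if the exponent is even, square the half-power; if odd, multiply by the base once.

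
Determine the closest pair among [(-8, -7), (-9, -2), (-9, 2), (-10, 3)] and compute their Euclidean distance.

Computing all pairwise distances among 4 points:

d((-8, -7), (-9, -2)) = 5.099
d((-8, -7), (-9, 2)) = 9.0554
d((-8, -7), (-10, 3)) = 10.198
d((-9, -2), (-9, 2)) = 4.0
d((-9, -2), (-10, 3)) = 5.099
d((-9, 2), (-10, 3)) = 1.4142 <-- minimum

Closest pair: (-9, 2) and (-10, 3) with distance 1.4142

The closest pair is (-9, 2) and (-10, 3) with Euclidean distance 1.4142. For 4 points, brute-force pairwise comparison is shown above. For large n, the divide-and-conquer algorithm (sort by x, recurse on halves, check the dividing strip) achieves O(n log n).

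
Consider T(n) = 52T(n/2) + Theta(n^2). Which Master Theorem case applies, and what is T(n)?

Master Theorem for T(n) = 52T(n/2) + O(n^2):

a = 52, b = 2, c = 2
log_b(a) = log_2(52) = 5.7004

Case 1: c = 2 < log_2(52) = 5.7004
T(n) = O(n^(log_2 52))

For T(n) = 52T(n/2) + O(n^2): log_2(52) = 5.7004. This is Case 1 of the Master Theorem (c < log_b(a), work dominated by leaves), giving O(n^(log_2 52)).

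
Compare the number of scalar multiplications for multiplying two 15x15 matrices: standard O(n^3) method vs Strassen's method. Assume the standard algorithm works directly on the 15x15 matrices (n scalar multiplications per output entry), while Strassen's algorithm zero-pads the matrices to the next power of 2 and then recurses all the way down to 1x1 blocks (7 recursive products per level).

Matrix multiplication for 15x15 matrices:

Strassen's algorithm requires power-of-2 dimensions. Pad 15x15 to 16x16 (next power of 2).

Standard algorithm: 15^3 = 3375 multiplications
Strassen's algorithm: 7^(log2(16)) = 7^4 = 2401 multiplications
Savings: 3375 - 2401 = 974 multiplications

Standard: 3375 multiplications (15^3). Strassen: 2401 multiplications (7^4, after padding to 16x16). Strassen reduces 8 recursive multiplications to 7 at each level.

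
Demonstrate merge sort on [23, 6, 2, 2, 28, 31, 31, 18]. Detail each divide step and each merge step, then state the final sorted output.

Merge sort trace:

Split: [23, 6, 2, 2, 28, 31, 31, 18] -> [23, 6, 2, 2] and [28, 31, 31, 18]
  Split: [23, 6, 2, 2] -> [23, 6] and [2, 2]
    Split: [23, 6] -> [23] and [6]
    Merge: [23] + [6] -> [6, 23]
    Split: [2, 2] -> [2] and [2]
    Merge: [2] + [2] -> [2, 2]
  Merge: [6, 23] + [2, 2] -> [2, 2, 6, 23]
  Split: [28, 31, 31, 18] -> [28, 31] and [31, 18]
    Split: [28, 31] -> [28] and [31]
    Merge: [28] + [31] -> [28, 31]
    Split: [31, 18] -> [31] and [18]
    Merge: [31] + [18] -> [18, 31]
  Merge: [28, 31] + [18, 31] -> [18, 28, 31, 31]
Merge: [2, 2, 6, 23] + [18, 28, 31, 31] -> [2, 2, 6, 18, 23, 28, 31, 31]

Final sorted array: [2, 2, 6, 18, 23, 28, 31, 31]

The merge sort proceeds by recursively splitting the array and merging sorted halves.
After all merges, the sorted array is [2, 2, 6, 18, 23, 28, 31, 31].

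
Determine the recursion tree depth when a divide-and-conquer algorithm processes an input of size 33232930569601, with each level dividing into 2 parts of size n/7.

For divide and conquer with division factor 7:

Problem sizes at each level:
Level 0: 33232930569601
Level 1: 4747561509943
Level 2: 678223072849
Level 3: 96889010407
Level 4: 13841287201
Level 5: 1977326743
Level 6: 282475249
Level 7: 40353607
Level 8: 5764801
Level 9: 823543
Level 10: 117649
Level 11: 16807
Level 12: 2401
Level 13: 343
Level 14: 49
Level 15: 7
Level 16: 1

The root is level 0 and the size-1 base case is level 16 (the tree spans levels 0 through 16, i.e. 17 levels counting the root), so the depth is the number of divisions: log_7(33232930569601) = 16

The recursion tree depth is log_7(33232930569601) = 16. At each level, the problem size is divided by 7, so it takes 16 divisions to reduce to a base case of size 1. The algorithm makes 2 recursive calls at each level.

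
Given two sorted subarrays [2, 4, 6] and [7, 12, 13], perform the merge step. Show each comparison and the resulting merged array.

Merging process:

Compare 2 vs 7: take 2 from left. Merged: [2]
Compare 4 vs 7: take 4 from left. Merged: [2, 4]
Compare 6 vs 7: take 6 from left. Merged: [2, 4, 6]
Append remaining from right: [7, 12, 13]. Merged: [2, 4, 6, 7, 12, 13]

Final merged array: [2, 4, 6, 7, 12, 13]
Total comparisons: 3

The merged array is [2, 4, 6, 7, 12, 13], requiring 3 comparisons. The merge step runs in O(n) time where n is the total number of elements.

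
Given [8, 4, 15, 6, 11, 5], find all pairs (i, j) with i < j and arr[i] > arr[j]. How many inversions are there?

Finding inversions in [8, 4, 15, 6, 11, 5]:

(0, 1): arr[0]=8 > arr[1]=4
(0, 3): arr[0]=8 > arr[3]=6
(0, 5): arr[0]=8 > arr[5]=5
(2, 3): arr[2]=15 > arr[3]=6
(2, 4): arr[2]=15 > arr[4]=11
(2, 5): arr[2]=15 > arr[5]=5
(3, 5): arr[3]=6 > arr[5]=5
(4, 5): arr[4]=11 > arr[5]=5

Total inversions: 8

The array has 8 inversion(s): (0,1), (0,3), (0,5), (2,3), (2,4), (2,5), (3,5), (4,5). Each pair (i,j) satisfies i < j and arr[i] > arr[j].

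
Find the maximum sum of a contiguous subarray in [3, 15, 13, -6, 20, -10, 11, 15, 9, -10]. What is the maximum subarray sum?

Using Kadane's algorithm on [3, 15, 13, -6, 20, -10, 11, 15, 9, -10]:

Scanning through the array:
Position 1 (value 15): max_ending_here = 18, max_so_far = 18
Position 2 (value 13): max_ending_here = 31, max_so_far = 31
Position 3 (value -6): max_ending_here = 25, max_so_far = 31
Position 4 (value 20): max_ending_here = 45, max_so_far = 45
Position 5 (value -10): max_ending_here = 35, max_so_far = 45
Position 6 (value 11): max_ending_here = 46, max_so_far = 46
Position 7 (value 15): max_ending_here = 61, max_so_far = 61
Position 8 (value 9): max_ending_here = 70, max_so_far = 70
Position 9 (value -10): max_ending_here = 60, max_so_far = 70

Maximum subarray: [3, 15, 13, -6, 20, -10, 11, 15, 9]
Maximum sum: 70

The maximum subarray is [3, 15, 13, -6, 20, -10, 11, 15, 9] with sum 70. This subarray runs from index 0 to index 8.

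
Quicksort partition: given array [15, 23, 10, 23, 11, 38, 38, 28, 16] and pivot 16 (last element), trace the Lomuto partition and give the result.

Lomuto partition with pivot = 16:

Initial array: [15, 23, 10, 23, 11, 38, 38, 28, 16]

arr[0]=15 <= 16: swap with position 0, array becomes [15, 23, 10, 23, 11, 38, 38, 28, 16]
arr[1]=23 > 16: no swap
arr[2]=10 <= 16: swap with position 1, array becomes [15, 10, 23, 23, 11, 38, 38, 28, 16]
arr[3]=23 > 16: no swap
arr[4]=11 <= 16: swap with position 2, array becomes [15, 10, 11, 23, 23, 38, 38, 28, 16]
arr[5]=38 > 16: no swap
arr[6]=38 > 16: no swap
arr[7]=28 > 16: no swap

Place pivot at position 3: [15, 10, 11, 16, 23, 38, 38, 28, 23]
Pivot position: 3

After partitioning with pivot 16, the array becomes [15, 10, 11, 16, 23, 38, 38, 28, 23]. The pivot is placed at index 3. All elements to the left of the pivot are <= 16, and all elements to the right are > 16.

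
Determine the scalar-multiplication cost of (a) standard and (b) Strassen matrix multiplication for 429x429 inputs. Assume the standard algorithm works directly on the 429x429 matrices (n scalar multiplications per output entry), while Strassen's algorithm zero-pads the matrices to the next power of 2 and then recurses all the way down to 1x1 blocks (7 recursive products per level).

Matrix multiplication for 429x429 matrices:

Strassen's algorithm requires power-of-2 dimensions. Pad 429x429 to 512x512 (next power of 2).

Standard algorithm: 429^3 = 78953589 multiplications
Strassen's algorithm: 7^(log2(512)) = 7^9 = 40353607 multiplications
Savings: 78953589 - 40353607 = 38599982 multiplications

Standard: 78953589 multiplications (429^3). Strassen: 40353607 multiplications (7^9, after padding to 512x512). Strassen reduces 8 recursive multiplications to 7 at each level.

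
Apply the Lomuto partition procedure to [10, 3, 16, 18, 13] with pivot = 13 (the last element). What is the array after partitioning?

Lomuto partition with pivot = 13:

Initial array: [10, 3, 16, 18, 13]

arr[0]=10 <= 13: swap with position 0, array becomes [10, 3, 16, 18, 13]
arr[1]=3 <= 13: swap with position 1, array becomes [10, 3, 16, 18, 13]
arr[2]=16 > 13: no swap
arr[3]=18 > 13: no swap

Place pivot at position 2: [10, 3, 13, 18, 16]
Pivot position: 2

After partitioning with pivot 13, the array becomes [10, 3, 13, 18, 16]. The pivot is placed at index 2. All elements to the left of the pivot are <= 13, and all elements to the right are > 13.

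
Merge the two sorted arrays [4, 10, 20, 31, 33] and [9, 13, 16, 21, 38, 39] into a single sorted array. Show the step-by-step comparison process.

Merging process:

Compare 4 vs 9: take 4 from left. Merged: [4]
Compare 10 vs 9: take 9 from right. Merged: [4, 9]
Compare 10 vs 13: take 10 from left. Merged: [4, 9, 10]
Compare 20 vs 13: take 13 from right. Merged: [4, 9, 10, 13]
Compare 20 vs 16: take 16 from right. Merged: [4, 9, 10, 13, 16]
Compare 20 vs 21: take 20 from left. Merged: [4, 9, 10, 13, 16, 20]
Compare 31 vs 21: take 21 from right. Merged: [4, 9, 10, 13, 16, 20, 21]
Compare 31 vs 38: take 31 from left. Merged: [4, 9, 10, 13, 16, 20, 21, 31]
Compare 33 vs 38: take 33 from left. Merged: [4, 9, 10, 13, 16, 20, 21, 31, 33]
Append remaining from right: [38, 39]. Merged: [4, 9, 10, 13, 16, 20, 21, 31, 33, 38, 39]

Final merged array: [4, 9, 10, 13, 16, 20, 21, 31, 33, 38, 39]
Total comparisons: 9

The merged array is [4, 9, 10, 13, 16, 20, 21, 31, 33, 38, 39], requiring 9 comparisons. The merge step runs in O(n) time where n is the total number of elements.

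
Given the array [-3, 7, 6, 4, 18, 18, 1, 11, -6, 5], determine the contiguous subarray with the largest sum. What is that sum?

Using Kadane's algorithm on [-3, 7, 6, 4, 18, 18, 1, 11, -6, 5]:

Scanning through the array:
Position 1 (value 7): max_ending_here = 7, max_so_far = 7
Position 2 (value 6): max_ending_here = 13, max_so_far = 13
Position 3 (value 4): max_ending_here = 17, max_so_far = 17
Position 4 (value 18): max_ending_here = 35, max_so_far = 35
Position 5 (value 18): max_ending_here = 53, max_so_far = 53
Position 6 (value 1): max_ending_here = 54, max_so_far = 54
Position 7 (value 11): max_ending_here = 65, max_so_far = 65
Position 8 (value -6): max_ending_here = 59, max_so_far = 65
Position 9 (value 5): max_ending_here = 64, max_so_far = 65

Maximum subarray: [7, 6, 4, 18, 18, 1, 11]
Maximum sum: 65

The maximum subarray is [7, 6, 4, 18, 18, 1, 11] with sum 65. This subarray runs from index 1 to index 7.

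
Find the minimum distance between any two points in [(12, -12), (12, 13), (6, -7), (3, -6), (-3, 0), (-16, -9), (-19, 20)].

Computing all pairwise distances among 7 points:

d((12, -12), (12, 13)) = 25.0
d((12, -12), (6, -7)) = 7.8102
d((12, -12), (3, -6)) = 10.8167
d((12, -12), (-3, 0)) = 19.2094
d((12, -12), (-16, -9)) = 28.1603
d((12, -12), (-19, 20)) = 44.5533
d((12, 13), (6, -7)) = 20.8806
d((12, 13), (3, -6)) = 21.0238
d((12, 13), (-3, 0)) = 19.8494
d((12, 13), (-16, -9)) = 35.609
d((12, 13), (-19, 20)) = 31.7805
d((6, -7), (3, -6)) = 3.1623 <-- minimum
d((6, -7), (-3, 0)) = 11.4018
d((6, -7), (-16, -9)) = 22.0907
d((6, -7), (-19, 20)) = 36.7967
d((3, -6), (-3, 0)) = 8.4853
d((3, -6), (-16, -9)) = 19.2354
d((3, -6), (-19, 20)) = 34.0588
d((-3, 0), (-16, -9)) = 15.8114
d((-3, 0), (-19, 20)) = 25.6125
d((-16, -9), (-19, 20)) = 29.1548

Closest pair: (6, -7) and (3, -6) with distance 3.1623

The closest pair is (6, -7) and (3, -6) with Euclidean distance 3.1623. For 7 points, brute-force pairwise comparison is shown above. For large n, the divide-and-conquer algorithm (sort by x, recurse on halves, check the dividing strip) achieves O(n log n).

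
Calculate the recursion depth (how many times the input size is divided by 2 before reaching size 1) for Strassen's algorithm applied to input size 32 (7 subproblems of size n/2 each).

For divide and conquer with division factor 2:

Problem sizes at each level:
Level 0: 32
Level 1: 16
Level 2: 8
Level 3: 4
Level 4: 2
Level 5: 1

The root is level 0 and the size-1 base case is level 5 (the tree spans levels 0 through 5, i.e. 6 levels counting the root), so the depth is the number of divisions: log_2(32) = 5

The recursion tree depth is log_2(32) = 5. At each level, the problem size is divided by 2, so it takes 5 divisions to reduce to a base case of size 1. The algorithm makes 7 recursive calls at each level.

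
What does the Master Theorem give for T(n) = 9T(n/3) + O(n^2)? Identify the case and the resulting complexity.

Master Theorem for T(n) = 9T(n/3) + O(n^2):

a = 9, b = 3, c = 2
log_b(a) = log_3(9) = 2.0000

Case 2: c = 2 = log_3(9) = 2.0000
T(n) = O(n^2 log n) = O(n^2 log n)

For T(n) = 9T(n/3) + O(n^2): log_3(9) = 2.0000. This is Case 2 of the Master Theorem (c = log_b(a), equal work at all levels), giving O(n^2 log n).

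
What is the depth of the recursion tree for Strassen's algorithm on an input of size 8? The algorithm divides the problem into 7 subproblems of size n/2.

For divide and conquer with division factor 2:

Problem sizes at each level:
Level 0: 8
Level 1: 4
Level 2: 2
Level 3: 1

The root is level 0 and the size-1 base case is level 3 (the tree spans levels 0 through 3, i.e. 4 levels counting the root), so the depth is the number of divisions: log_2(8) = 3

The recursion tree depth is log_2(8) = 3. At each level, the problem size is divided by 2, so it takes 3 divisions to reduce to a base case of size 1. The algorithm makes 7 recursive calls at each level.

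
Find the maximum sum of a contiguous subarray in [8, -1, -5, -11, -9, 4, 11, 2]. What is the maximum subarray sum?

Using Kadane's algorithm on [8, -1, -5, -11, -9, 4, 11, 2]:

Scanning through the array:
Position 1 (value -1): max_ending_here = 7, max_so_far = 8
Position 2 (value -5): max_ending_here = 2, max_so_far = 8
Position 3 (value -11): max_ending_here = -9, max_so_far = 8
Position 4 (value -9): max_ending_here = -9, max_so_far = 8
Position 5 (value 4): max_ending_here = 4, max_so_far = 8
Position 6 (value 11): max_ending_here = 15, max_so_far = 15
Position 7 (value 2): max_ending_here = 17, max_so_far = 17

Maximum subarray: [4, 11, 2]
Maximum sum: 17

The maximum subarray is [4, 11, 2] with sum 17. This subarray runs from index 5 to index 7.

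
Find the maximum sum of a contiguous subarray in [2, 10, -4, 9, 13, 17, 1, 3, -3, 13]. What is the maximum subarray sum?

Using Kadane's algorithm on [2, 10, -4, 9, 13, 17, 1, 3, -3, 13]:

Scanning through the array:
Position 1 (value 10): max_ending_here = 12, max_so_far = 12
Position 2 (value -4): max_ending_here = 8, max_so_far = 12
Position 3 (value 9): max_ending_here = 17, max_so_far = 17
Position 4 (value 13): max_ending_here = 30, max_so_far = 30
Position 5 (value 17): max_ending_here = 47, max_so_far = 47
Position 6 (value 1): max_ending_here = 48, max_so_far = 48
Position 7 (value 3): max_ending_here = 51, max_so_far = 51
Position 8 (value -3): max_ending_here = 48, max_so_far = 51
Position 9 (value 13): max_ending_here = 61, max_so_far = 61

Maximum subarray: [2, 10, -4, 9, 13, 17, 1, 3, -3, 13]
Maximum sum: 61

The maximum subarray is [2, 10, -4, 9, 13, 17, 1, 3, -3, 13] with sum 61. This subarray runs from index 0 to index 9.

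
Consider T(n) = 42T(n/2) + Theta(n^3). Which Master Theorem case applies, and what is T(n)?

Master Theorem for T(n) = 42T(n/2) + O(n^3):

a = 42, b = 2, c = 3
log_b(a) = log_2(42) = 5.3923

Case 1: c = 3 < log_2(42) = 5.3923
T(n) = O(n^(log_2 42))

For T(n) = 42T(n/2) + O(n^3): log_2(42) = 5.3923. This is Case 1 of the Master Theorem (c < log_b(a), work dominated by leaves), giving O(n^(log_2 42)).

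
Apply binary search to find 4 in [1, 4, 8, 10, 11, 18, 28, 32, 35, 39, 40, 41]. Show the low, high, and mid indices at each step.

Binary search for 4 in [1, 4, 8, 10, 11, 18, 28, 32, 35, 39, 40, 41]:

lo=0, hi=11, mid=5, arr[mid]=18 -> 18 > 4, search left half
lo=0, hi=4, mid=2, arr[mid]=8 -> 8 > 4, search left half
lo=0, hi=1, mid=0, arr[mid]=1 -> 1 < 4, search right half
lo=1, hi=1, mid=1, arr[mid]=4 -> Found target at index 1!

Binary search finds 4 at index 1 after 4 comparisons. The search repeatedly halves the search space by comparing with the middle element.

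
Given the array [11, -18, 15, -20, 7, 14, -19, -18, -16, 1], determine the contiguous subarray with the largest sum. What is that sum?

Using Kadane's algorithm on [11, -18, 15, -20, 7, 14, -19, -18, -16, 1]:

Scanning through the array:
Position 1 (value -18): max_ending_here = -7, max_so_far = 11
Position 2 (value 15): max_ending_here = 15, max_so_far = 15
Position 3 (value -20): max_ending_here = -5, max_so_far = 15
Position 4 (value 7): max_ending_here = 7, max_so_far = 15
Position 5 (value 14): max_ending_here = 21, max_so_far = 21
Position 6 (value -19): max_ending_here = 2, max_so_far = 21
Position 7 (value -18): max_ending_here = -16, max_so_far = 21
Position 8 (value -16): max_ending_here = -16, max_so_far = 21
Position 9 (value 1): max_ending_here = 1, max_so_far = 21

Maximum subarray: [7, 14]
Maximum sum: 21

The maximum subarray is [7, 14] with sum 21. This subarray runs from index 4 to index 5.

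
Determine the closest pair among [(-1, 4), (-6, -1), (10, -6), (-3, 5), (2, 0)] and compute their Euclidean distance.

Computing all pairwise distances among 5 points:

d((-1, 4), (-6, -1)) = 7.0711
d((-1, 4), (10, -6)) = 14.8661
d((-1, 4), (-3, 5)) = 2.2361 <-- minimum
d((-1, 4), (2, 0)) = 5.0
d((-6, -1), (10, -6)) = 16.7631
d((-6, -1), (-3, 5)) = 6.7082
d((-6, -1), (2, 0)) = 8.0623
d((10, -6), (-3, 5)) = 17.0294
d((10, -6), (2, 0)) = 10.0
d((-3, 5), (2, 0)) = 7.0711

Closest pair: (-1, 4) and (-3, 5) with distance 2.2361

The closest pair is (-1, 4) and (-3, 5) with Euclidean distance 2.2361. For 5 points, brute-force pairwise comparison is shown above. For large n, the divide-and-conquer algorithm (sort by x, recurse on halves, check the dividing strip) achieves O(n log n).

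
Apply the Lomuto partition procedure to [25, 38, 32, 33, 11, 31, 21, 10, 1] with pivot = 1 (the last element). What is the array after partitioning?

Lomuto partition with pivot = 1:

Initial array: [25, 38, 32, 33, 11, 31, 21, 10, 1]

arr[0]=25 > 1: no swap
arr[1]=38 > 1: no swap
arr[2]=32 > 1: no swap
arr[3]=33 > 1: no swap
arr[4]=11 > 1: no swap
arr[5]=31 > 1: no swap
arr[6]=21 > 1: no swap
arr[7]=10 > 1: no swap

Place pivot at position 0: [1, 38, 32, 33, 11, 31, 21, 10, 25]
Pivot position: 0

After partitioning with pivot 1, the array becomes [1, 38, 32, 33, 11, 31, 21, 10, 25]. The pivot is placed at index 0. All elements to the left of the pivot are <= 1, and all elements to the right are > 1.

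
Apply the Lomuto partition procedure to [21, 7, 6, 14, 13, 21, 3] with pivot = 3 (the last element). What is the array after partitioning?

Lomuto partition with pivot = 3:

Initial array: [21, 7, 6, 14, 13, 21, 3]

arr[0]=21 > 3: no swap
arr[1]=7 > 3: no swap
arr[2]=6 > 3: no swap
arr[3]=14 > 3: no swap
arr[4]=13 > 3: no swap
arr[5]=21 > 3: no swap

Place pivot at position 0: [3, 7, 6, 14, 13, 21, 21]
Pivot position: 0

After partitioning with pivot 3, the array becomes [3, 7, 6, 14, 13, 21, 21]. The pivot is placed at index 0. All elements to the left of the pivot are <= 3, and all elements to the right are > 3.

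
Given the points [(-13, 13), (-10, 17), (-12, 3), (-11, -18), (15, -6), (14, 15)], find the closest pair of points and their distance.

Computing all pairwise distances among 6 points:

d((-13, 13), (-10, 17)) = 5.0 <-- minimum
d((-13, 13), (-12, 3)) = 10.0499
d((-13, 13), (-11, -18)) = 31.0644
d((-13, 13), (15, -6)) = 33.8378
d((-13, 13), (14, 15)) = 27.074
d((-10, 17), (-12, 3)) = 14.1421
d((-10, 17), (-11, -18)) = 35.0143
d((-10, 17), (15, -6)) = 33.9706
d((-10, 17), (14, 15)) = 24.0832
d((-12, 3), (-11, -18)) = 21.0238
d((-12, 3), (15, -6)) = 28.4605
d((-12, 3), (14, 15)) = 28.6356
d((-11, -18), (15, -6)) = 28.6356
d((-11, -18), (14, 15)) = 41.4005
d((15, -6), (14, 15)) = 21.0238

Closest pair: (-13, 13) and (-10, 17) with distance 5.0

The closest pair is (-13, 13) and (-10, 17) with Euclidean distance 5.0. For 6 points, brute-force pairwise comparison is shown above. For large n, the divide-and-conquer algorithm (sort by x, recurse on halves, check the dividing strip) achieves O(n log n).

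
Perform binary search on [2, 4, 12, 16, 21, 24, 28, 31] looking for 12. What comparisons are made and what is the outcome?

Binary search for 12 in [2, 4, 12, 16, 21, 24, 28, 31]:

lo=0, hi=7, mid=3, arr[mid]=16 -> 16 > 12, search left half
lo=0, hi=2, mid=1, arr[mid]=4 -> 4 < 12, search right half
lo=2, hi=2, mid=2, arr[mid]=12 -> Found target at index 2!

Binary search finds 12 at index 2 after 3 comparisons. The search repeatedly halves the search space by comparing with the middle element.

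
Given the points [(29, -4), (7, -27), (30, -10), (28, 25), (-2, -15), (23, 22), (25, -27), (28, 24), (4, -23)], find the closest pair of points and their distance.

Computing all pairwise distances among 9 points:

d((29, -4), (7, -27)) = 31.8277
d((29, -4), (30, -10)) = 6.0828
d((29, -4), (28, 25)) = 29.0172
d((29, -4), (-2, -15)) = 32.8938
d((29, -4), (23, 22)) = 26.6833
d((29, -4), (25, -27)) = 23.3452
d((29, -4), (28, 24)) = 28.0179
d((29, -4), (4, -23)) = 31.4006
d((7, -27), (30, -10)) = 28.6007
d((7, -27), (28, 25)) = 56.0803
d((7, -27), (-2, -15)) = 15.0
d((7, -27), (23, 22)) = 51.5461
d((7, -27), (25, -27)) = 18.0
d((7, -27), (28, 24)) = 55.1543
d((7, -27), (4, -23)) = 5.0
d((30, -10), (28, 25)) = 35.0571
d((30, -10), (-2, -15)) = 32.3883
d((30, -10), (23, 22)) = 32.7567
d((30, -10), (25, -27)) = 17.72
d((30, -10), (28, 24)) = 34.0588
d((30, -10), (4, -23)) = 29.0689
d((28, 25), (-2, -15)) = 50.0
d((28, 25), (23, 22)) = 5.831
d((28, 25), (25, -27)) = 52.0865
d((28, 25), (28, 24)) = 1.0 <-- minimum
d((28, 25), (4, -23)) = 53.6656
d((-2, -15), (23, 22)) = 44.6542
d((-2, -15), (25, -27)) = 29.5466
d((-2, -15), (28, 24)) = 49.2037
d((-2, -15), (4, -23)) = 10.0
d((23, 22), (25, -27)) = 49.0408
d((23, 22), (28, 24)) = 5.3852
d((23, 22), (4, -23)) = 48.8467
d((25, -27), (28, 24)) = 51.0882
d((25, -27), (4, -23)) = 21.3776
d((28, 24), (4, -23)) = 52.7731

Closest pair: (28, 25) and (28, 24) with distance 1.0

The closest pair is (28, 25) and (28, 24) with Euclidean distance 1.0. For 9 points, brute-force pairwise comparison is shown above. For large n, the divide-and-conquer algorithm (sort by x, recurse on halves, check the dividing strip) achieves O(n log n).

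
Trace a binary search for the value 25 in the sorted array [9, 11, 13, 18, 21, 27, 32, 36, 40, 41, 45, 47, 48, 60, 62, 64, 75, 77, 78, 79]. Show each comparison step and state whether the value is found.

Binary search for 25 in [9, 11, 13, 18, 21, 27, 32, 36, 40, 41, 45, 47, 48, 60, 62, 64, 75, 77, 78, 79]:

lo=0, hi=19, mid=9, arr[mid]=41 -> 41 > 25, search left half
lo=0, hi=8, mid=4, arr[mid]=21 -> 21 < 25, search right half
lo=5, hi=8, mid=6, arr[mid]=32 -> 32 > 25, search left half
lo=5, hi=5, mid=5, arr[mid]=27 -> 27 > 25, search left half
lo=5 > hi=4, target 25 not found

Binary search determines that 25 is not in the array after 4 comparisons. The search space was exhausted without finding the target.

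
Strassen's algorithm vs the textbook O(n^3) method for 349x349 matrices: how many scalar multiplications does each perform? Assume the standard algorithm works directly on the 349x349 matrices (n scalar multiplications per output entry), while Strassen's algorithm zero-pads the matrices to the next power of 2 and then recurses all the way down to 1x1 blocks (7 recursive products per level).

Matrix multiplication for 349x349 matrices:

Strassen's algorithm requires power-of-2 dimensions. Pad 349x349 to 512x512 (next power of 2).

Standard algorithm: 349^3 = 42508549 multiplications
Strassen's algorithm: 7^(log2(512)) = 7^9 = 40353607 multiplications
Savings: 42508549 - 40353607 = 2154942 multiplications

Standard: 42508549 multiplications (349^3). Strassen: 40353607 multiplications (7^9, after padding to 512x512). Strassen reduces 8 recursive multiplications to 7 at each level.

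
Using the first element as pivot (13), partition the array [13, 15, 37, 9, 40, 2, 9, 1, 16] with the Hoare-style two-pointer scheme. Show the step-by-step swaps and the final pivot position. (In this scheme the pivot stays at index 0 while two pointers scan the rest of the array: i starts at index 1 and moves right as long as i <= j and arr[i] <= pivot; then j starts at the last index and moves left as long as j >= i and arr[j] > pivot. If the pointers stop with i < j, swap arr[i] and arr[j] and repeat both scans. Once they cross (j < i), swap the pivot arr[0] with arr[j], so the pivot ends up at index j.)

Hoare-style two-pointer partition with pivot = 13:

Initial array: [13, 15, 37, 9, 40, 2, 9, 1, 16]

Pointers start at i = 1, j = 8.
i stops at index 1 (arr[1]=15 > 13), j stops at index 7 (arr[7]=1 <= 13): swap arr[1] and arr[7], array becomes [13, 1, 37, 9, 40, 2, 9, 15, 16]
i stops at index 2 (arr[2]=37 > 13), j stops at index 6 (arr[6]=9 <= 13): swap arr[2] and arr[6], array becomes [13, 1, 9, 9, 40, 2, 37, 15, 16]
i stops at index 4 (arr[4]=40 > 13), j stops at index 5 (arr[5]=2 <= 13): swap arr[4] and arr[5], array becomes [13, 1, 9, 9, 2, 40, 37, 15, 16]
i ends at 5, j ends at 4: the pointers have crossed (j < i), so scanning stops.

Swap pivot arr[0] with arr[4] to place pivot at position 4: [2, 1, 9, 9, 13, 40, 37, 15, 16]
Pivot position: 4

After partitioning with pivot 13, the array becomes [2, 1, 9, 9, 13, 40, 37, 15, 16]. The pivot is placed at index 4. All elements to the left of the pivot are <= 13, and all elements to the right are > 13.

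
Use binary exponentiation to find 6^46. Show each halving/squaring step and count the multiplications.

Computing 6^46 by squaring (build up from 6^1; each line after the first costs one multiplication):

6^1 = 6
6^2 = (6^1)^2 = 6^2 = 36
6^4 = (6^2)^2 = 36^2 = 1296
6^5 = 6 * 6^4 = 6 * 1296 = 7776
6^10 = (6^5)^2 = 7776^2 = 60466176
6^11 = 6 * 6^10 = 6 * 60466176 = 362797056
6^22 = (6^11)^2 = 362797056^2 = 131621703842267136
6^23 = 6 * 6^22 = 6 * 131621703842267136 = 789730223053602816
6^46 = (6^23)^2 = 789730223053602816^2 = 623673825204293256669089197883129856

Result: 623673825204293256669089197883129856
Multiplications needed: 8 (8 lines after 6^1)

6^46 = 623673825204293256669089197883129856. Using exponentiation by squaring, this requires 8 multiplications. The key idea: if the exponent is even, square the half-power; if odd, multiply by the base once.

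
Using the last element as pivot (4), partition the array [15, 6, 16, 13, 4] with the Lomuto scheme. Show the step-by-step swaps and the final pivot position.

Lomuto partition with pivot = 4:

Initial array: [15, 6, 16, 13, 4]

arr[0]=15 > 4: no swap
arr[1]=6 > 4: no swap
arr[2]=16 > 4: no swap
arr[3]=13 > 4: no swap

Place pivot at position 0: [4, 6, 16, 13, 15]
Pivot position: 0

After partitioning with pivot 4, the array becomes [4, 6, 16, 13, 15]. The pivot is placed at index 0. All elements to the left of the pivot are <= 4, and all elements to the right are > 4.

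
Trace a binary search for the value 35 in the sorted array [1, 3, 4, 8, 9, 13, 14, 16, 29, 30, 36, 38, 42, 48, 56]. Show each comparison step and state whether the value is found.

Binary search for 35 in [1, 3, 4, 8, 9, 13, 14, 16, 29, 30, 36, 38, 42, 48, 56]:

lo=0, hi=14, mid=7, arr[mid]=16 -> 16 < 35, search right half
lo=8, hi=14, mid=11, arr[mid]=38 -> 38 > 35, search left half
lo=8, hi=10, mid=9, arr[mid]=30 -> 30 < 35, search right half
lo=10, hi=10, mid=10, arr[mid]=36 -> 36 > 35, search left half
lo=10 > hi=9, target 35 not found

Binary search determines that 35 is not in the array after 4 comparisons. The search space was exhausted without finding the target.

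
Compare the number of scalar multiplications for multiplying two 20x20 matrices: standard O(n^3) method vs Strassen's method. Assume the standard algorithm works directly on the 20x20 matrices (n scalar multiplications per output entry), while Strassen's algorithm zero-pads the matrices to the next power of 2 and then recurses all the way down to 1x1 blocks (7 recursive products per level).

Matrix multiplication for 20x20 matrices:

Strassen's algorithm requires power-of-2 dimensions. Pad 20x20 to 32x32 (next power of 2).

Standard algorithm: 20^3 = 8000 multiplications
Strassen's algorithm: 7^(log2(32)) = 7^5 = 16807 multiplications
Difference: 8000 - 16807 = -8807 (Strassen uses MORE here due to padding overhead — for small or just-over-power-of-2 n, padding can outweigh the per-level savings)

Standard: 8000 multiplications (20^3). Strassen: 16807 multiplications (7^5, after padding to 32x32). Strassen reduces 8 recursive multiplications to 7 at each level.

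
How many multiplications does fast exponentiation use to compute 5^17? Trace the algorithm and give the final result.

Computing 5^17 by squaring (build up from 5^1; each line after the first costs one multiplication):

5^1 = 5
5^2 = (5^1)^2 = 5^2 = 25
5^4 = (5^2)^2 = 25^2 = 625
5^8 = (5^4)^2 = 625^2 = 390625
5^16 = (5^8)^2 = 390625^2 = 152587890625
5^17 = 5 * 5^16 = 5 * 152587890625 = 762939453125

Result: 762939453125
Multiplications needed: 5 (5 lines after 5^1)

5^17 = 762939453125. Using exponentiation by squaring, this requires 5 multiplications. The key idea: if the exponent is even, square the half-power; if odd, multiply by the base once.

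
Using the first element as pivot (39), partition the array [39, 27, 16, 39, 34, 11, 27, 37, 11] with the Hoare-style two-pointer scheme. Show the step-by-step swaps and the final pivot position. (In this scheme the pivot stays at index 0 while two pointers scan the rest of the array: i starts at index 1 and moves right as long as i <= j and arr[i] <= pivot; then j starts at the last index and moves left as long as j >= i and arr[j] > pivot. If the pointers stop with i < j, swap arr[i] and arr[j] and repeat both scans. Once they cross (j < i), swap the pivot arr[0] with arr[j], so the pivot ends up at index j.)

Hoare-style two-pointer partition with pivot = 39:

Initial array: [39, 27, 16, 39, 34, 11, 27, 37, 11]

Pointers start at i = 1, j = 8.
i ends at 9, j ends at 8: the pointers have crossed (j < i), so scanning stops.

Swap pivot arr[0] with arr[8] to place pivot at position 8: [11, 27, 16, 39, 34, 11, 27, 37, 39]
Pivot position: 8

After partitioning with pivot 39, the array becomes [11, 27, 16, 39, 34, 11, 27, 37, 39]. The pivot is placed at index 8. All elements to the left of the pivot are <= 39, and all elements to the right are > 39.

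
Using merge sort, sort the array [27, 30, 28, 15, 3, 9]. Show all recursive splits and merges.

Merge sort trace:

Split: [27, 30, 28, 15, 3, 9] -> [27, 30, 28] and [15, 3, 9]
  Split: [27, 30, 28] -> [27] and [30, 28]
    Split: [30, 28] -> [30] and [28]
    Merge: [30] + [28] -> [28, 30]
  Merge: [27] + [28, 30] -> [27, 28, 30]
  Split: [15, 3, 9] -> [15] and [3, 9]
    Split: [3, 9] -> [3] and [9]
    Merge: [3] + [9] -> [3, 9]
  Merge: [15] + [3, 9] -> [3, 9, 15]
Merge: [27, 28, 30] + [3, 9, 15] -> [3, 9, 15, 27, 28, 30]

Final sorted array: [3, 9, 15, 27, 28, 30]

The merge sort proceeds by recursively splitting the array and merging sorted halves.
After all merges, the sorted array is [3, 9, 15, 27, 28, 30].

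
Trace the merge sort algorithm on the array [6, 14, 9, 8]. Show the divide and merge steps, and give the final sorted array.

Merge sort trace:

Split: [6, 14, 9, 8] -> [6, 14] and [9, 8]
  Split: [6, 14] -> [6] and [14]
  Merge: [6] + [14] -> [6, 14]
  Split: [9, 8] -> [9] and [8]
  Merge: [9] + [8] -> [8, 9]
Merge: [6, 14] + [8, 9] -> [6, 8, 9, 14]

Final sorted array: [6, 8, 9, 14]

The merge sort proceeds by recursively splitting the array and merging sorted halves.
After all merges, the sorted array is [6, 8, 9, 14].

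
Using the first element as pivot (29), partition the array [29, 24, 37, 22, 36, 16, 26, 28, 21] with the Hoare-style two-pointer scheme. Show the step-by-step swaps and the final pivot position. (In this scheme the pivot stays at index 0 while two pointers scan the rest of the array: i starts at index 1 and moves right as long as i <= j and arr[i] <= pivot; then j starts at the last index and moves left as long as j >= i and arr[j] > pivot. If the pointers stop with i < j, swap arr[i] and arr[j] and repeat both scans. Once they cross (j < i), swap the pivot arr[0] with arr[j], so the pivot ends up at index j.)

Hoare-style two-pointer partition with pivot = 29:

Initial array: [29, 24, 37, 22, 36, 16, 26, 28, 21]

Pointers start at i = 1, j = 8.
i stops at index 2 (arr[2]=37 > 29), j stops at index 8 (arr[8]=21 <= 29): swap arr[2] and arr[8], array becomes [29, 24, 21, 22, 36, 16, 26, 28, 37]
i stops at index 4 (arr[4]=36 > 29), j stops at index 7 (arr[7]=28 <= 29): swap arr[4] and arr[7], array becomes [29, 24, 21, 22, 28, 16, 26, 36, 37]
i ends at 7, j ends at 6: the pointers have crossed (j < i), so scanning stops.

Swap pivot arr[0] with arr[6] to place pivot at position 6: [26, 24, 21, 22, 28, 16, 29, 36, 37]
Pivot position: 6

After partitioning with pivot 29, the array becomes [26, 24, 21, 22, 28, 16, 29, 36, 37]. The pivot is placed at index 6. All elements to the left of the pivot are <= 29, and all elements to the right are > 29.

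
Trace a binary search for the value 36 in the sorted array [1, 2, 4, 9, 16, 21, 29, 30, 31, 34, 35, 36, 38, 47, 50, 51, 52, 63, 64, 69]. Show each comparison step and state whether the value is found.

Binary search for 36 in [1, 2, 4, 9, 16, 21, 29, 30, 31, 34, 35, 36, 38, 47, 50, 51, 52, 63, 64, 69]:

lo=0, hi=19, mid=9, arr[mid]=34 -> 34 < 36, search right half
lo=10, hi=19, mid=14, arr[mid]=50 -> 50 > 36, search left half
lo=10, hi=13, mid=11, arr[mid]=36 -> Found target at index 11!

Binary search finds 36 at index 11 after 3 comparisons. The search repeatedly halves the search space by comparing with the middle element.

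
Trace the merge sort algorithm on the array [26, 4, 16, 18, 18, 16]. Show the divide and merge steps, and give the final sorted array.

Merge sort trace:

Split: [26, 4, 16, 18, 18, 16] -> [26, 4, 16] and [18, 18, 16]
  Split: [26, 4, 16] -> [26] and [4, 16]
    Split: [4, 16] -> [4] and [16]
    Merge: [4] + [16] -> [4, 16]
  Merge: [26] + [4, 16] -> [4, 16, 26]
  Split: [18, 18, 16] -> [18] and [18, 16]
    Split: [18, 16] -> [18] and [16]
    Merge: [18] + [16] -> [16, 18]
  Merge: [18] + [16, 18] -> [16, 18, 18]
Merge: [4, 16, 26] + [16, 18, 18] -> [4, 16, 16, 18, 18, 26]

Final sorted array: [4, 16, 16, 18, 18, 26]

The merge sort proceeds by recursively splitting the array and merging sorted halves.
After all merges, the sorted array is [4, 16, 16, 18, 18, 26].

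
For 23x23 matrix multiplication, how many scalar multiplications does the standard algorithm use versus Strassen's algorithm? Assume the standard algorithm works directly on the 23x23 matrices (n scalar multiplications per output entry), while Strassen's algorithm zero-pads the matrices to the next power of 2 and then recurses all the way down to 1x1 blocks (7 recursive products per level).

Matrix multiplication for 23x23 matrices:

Strassen's algorithm requires power-of-2 dimensions. Pad 23x23 to 32x32 (next power of 2).

Standard algorithm: 23^3 = 12167 multiplications
Strassen's algorithm: 7^(log2(32)) = 7^5 = 16807 multiplications
Difference: 12167 - 16807 = -4640 (Strassen uses MORE here due to padding overhead — for small or just-over-power-of-2 n, padding can outweigh the per-level savings)

Standard: 12167 multiplications (23^3). Strassen: 16807 multiplications (7^5, after padding to 32x32). Strassen reduces 8 recursive multiplications to 7 at each level.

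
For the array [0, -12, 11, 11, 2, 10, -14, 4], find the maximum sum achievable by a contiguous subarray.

Using Kadane's algorithm on [0, -12, 11, 11, 2, 10, -14, 4]:

Scanning through the array:
Position 1 (value -12): max_ending_here = -12, max_so_far = 0
Position 2 (value 11): max_ending_here = 11, max_so_far = 11
Position 3 (value 11): max_ending_here = 22, max_so_far = 22
Position 4 (value 2): max_ending_here = 24, max_so_far = 24
Position 5 (value 10): max_ending_here = 34, max_so_far = 34
Position 6 (value -14): max_ending_here = 20, max_so_far = 34
Position 7 (value 4): max_ending_here = 24, max_so_far = 34

Maximum subarray: [11, 11, 2, 10]
Maximum sum: 34

The maximum subarray is [11, 11, 2, 10] with sum 34. This subarray runs from index 2 to index 5.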